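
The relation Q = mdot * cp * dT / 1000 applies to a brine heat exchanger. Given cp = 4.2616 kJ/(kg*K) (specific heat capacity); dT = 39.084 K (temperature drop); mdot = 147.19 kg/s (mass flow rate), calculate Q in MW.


Q = mdot * cp * dT / 1000
Q = 147.19 * 4.2616 * 39.084 / 1000
Q = 24.516 MW


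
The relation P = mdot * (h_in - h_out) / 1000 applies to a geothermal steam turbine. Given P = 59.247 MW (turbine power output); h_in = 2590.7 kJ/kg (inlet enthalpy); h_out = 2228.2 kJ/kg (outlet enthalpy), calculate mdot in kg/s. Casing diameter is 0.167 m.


mdot = P * 1000 / (h_in - h_out)
mdot = 59.247 * 1000 / (2590.7 - 2228.2)
mdot = 163.44 kg/s


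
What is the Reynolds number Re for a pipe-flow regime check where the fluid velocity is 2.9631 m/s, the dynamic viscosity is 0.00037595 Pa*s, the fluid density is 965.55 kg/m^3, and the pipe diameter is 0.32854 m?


Re = rho * vel * D / mu
Re = 965.55 * 2.9631 * 0.32854 / 0.00037595
Re = 2.5002e+06


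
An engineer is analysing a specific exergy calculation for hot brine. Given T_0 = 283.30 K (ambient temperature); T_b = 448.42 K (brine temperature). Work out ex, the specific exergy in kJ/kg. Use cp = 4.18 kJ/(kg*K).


ex = cp * ((T_b - T_0) - T_0 * ln(T_b/T_0))
ex = 4.18 * ((448.42 - 283.30) - 283.30 * ln(448.42/283.30))
ex = 146.39 kJ/kg


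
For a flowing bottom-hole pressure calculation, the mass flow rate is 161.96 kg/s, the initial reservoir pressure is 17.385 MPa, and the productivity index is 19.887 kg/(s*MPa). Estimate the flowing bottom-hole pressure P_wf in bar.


P_wf = P_i - mdot / PI
P_wf = 17.385 - 161.96 / 19.887
P_wf = 9.240986 MPa
Convert: 9.240986 MPa * 10.0 = 92.410 bar
P_wf = 92.410 bar


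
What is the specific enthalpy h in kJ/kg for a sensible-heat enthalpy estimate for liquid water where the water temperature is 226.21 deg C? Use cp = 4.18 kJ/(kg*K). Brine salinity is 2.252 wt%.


h = cp * T
h = 4.18 * 226.21
h = 945.56 kJ/kg


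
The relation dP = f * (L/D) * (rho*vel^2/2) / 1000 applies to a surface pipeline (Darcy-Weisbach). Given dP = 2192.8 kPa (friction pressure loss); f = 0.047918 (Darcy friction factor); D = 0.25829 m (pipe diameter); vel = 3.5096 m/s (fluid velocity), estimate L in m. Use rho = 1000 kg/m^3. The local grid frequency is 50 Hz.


L = dP*1000*D / (f*rho*vel^2/2)
L = 2192.8*1000*0.25829 / (0.047918*1000*3.5096^2/2)
L = 1919.2 m


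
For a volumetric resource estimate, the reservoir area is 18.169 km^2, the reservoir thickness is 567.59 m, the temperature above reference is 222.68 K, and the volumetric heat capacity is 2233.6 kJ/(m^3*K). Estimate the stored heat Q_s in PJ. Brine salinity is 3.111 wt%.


Step 1: Vr = A*1e6*hr = 18.169*1e6*567.59 = 1.031254e+10 m^3
Step 2: Q_s = Vr*rhoc*dT/1e12 = 1.031254e+10*2233.6*222.68/1e12 = 5129.2 PJ
Q_s = 5129.2 PJ


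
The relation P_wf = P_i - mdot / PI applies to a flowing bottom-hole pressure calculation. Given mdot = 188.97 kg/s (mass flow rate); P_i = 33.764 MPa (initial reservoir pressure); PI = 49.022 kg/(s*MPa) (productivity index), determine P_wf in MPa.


P_wf = P_i - mdot / PI
P_wf = 33.764 - 188.97 / 49.022
P_wf = 29.909 MPa


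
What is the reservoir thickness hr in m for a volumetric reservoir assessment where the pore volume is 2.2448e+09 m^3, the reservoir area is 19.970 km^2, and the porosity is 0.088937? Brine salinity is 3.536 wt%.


hr = Vp / (A * 1e6 * phi)
hr = 2.2448e+09 / (19.970 * 1e6 * 0.088937)
hr = 1263.9 m


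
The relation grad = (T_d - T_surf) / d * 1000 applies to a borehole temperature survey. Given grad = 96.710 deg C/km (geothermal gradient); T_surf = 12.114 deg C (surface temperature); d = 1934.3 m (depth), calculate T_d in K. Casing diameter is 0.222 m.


T_d = T_surf + grad * d / 1000
T_d = 12.114 + 96.710 * 1934.3 / 1000
T_d = 199.1802 deg C
Convert to K: 199.1802 + 273.15 = 472.33 K
T_d = 472.33 K


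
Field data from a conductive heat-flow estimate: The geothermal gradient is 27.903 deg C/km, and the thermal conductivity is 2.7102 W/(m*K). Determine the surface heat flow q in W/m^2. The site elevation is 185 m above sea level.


q = k * grad / 1000
q = 2.7102 * 27.903 / 1000
q = 0.075623 W/m^2


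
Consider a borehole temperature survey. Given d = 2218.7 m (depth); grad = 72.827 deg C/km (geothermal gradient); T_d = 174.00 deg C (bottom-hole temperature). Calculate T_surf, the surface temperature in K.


T_surf = T_d - grad * d / 1000
T_surf = 174.00 - 72.827 * 2218.7 / 1000
T_surf = 12.41874 deg C
Convert to K: 12.41874 + 273.15 = 285.57 K
T_surf = 285.57 K


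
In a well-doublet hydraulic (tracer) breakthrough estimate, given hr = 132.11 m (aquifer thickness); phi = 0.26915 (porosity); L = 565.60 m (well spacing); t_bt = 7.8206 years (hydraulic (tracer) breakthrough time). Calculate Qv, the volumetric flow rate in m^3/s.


Qv = pi*hr*phi*L^2 / (3*t_bt*365.25*86400)
Qv = pi*132.11*0.26915*565.60^2 / (3*7.8206*365.25*86400)
Qv = 0.048265 m^3/s


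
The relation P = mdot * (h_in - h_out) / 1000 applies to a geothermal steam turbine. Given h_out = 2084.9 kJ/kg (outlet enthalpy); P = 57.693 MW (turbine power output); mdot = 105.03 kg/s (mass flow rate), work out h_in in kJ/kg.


h_in = h_out + P * 1000 / mdot
h_in = 2084.9 + 57.693 * 1000 / 105.03
h_in = 2634.2 kJ/kg


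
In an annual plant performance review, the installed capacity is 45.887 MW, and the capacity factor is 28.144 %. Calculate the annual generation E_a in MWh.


E_a = CF / 100 * cap * 8760
E_a = 28.144 / 100 * 45.887 * 8760
E_a = 1.1313e+05 MWh


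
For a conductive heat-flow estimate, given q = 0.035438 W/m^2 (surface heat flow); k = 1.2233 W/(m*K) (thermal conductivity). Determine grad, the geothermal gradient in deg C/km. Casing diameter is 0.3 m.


grad = q * 1000 / k
grad = 0.035438 * 1000 / 1.2233
grad = 28.969 deg C/km


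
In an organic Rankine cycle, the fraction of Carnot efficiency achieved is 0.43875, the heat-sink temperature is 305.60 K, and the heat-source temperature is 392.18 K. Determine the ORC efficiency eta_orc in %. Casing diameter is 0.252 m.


eta_orc = (1 - Tc/Th) * f * 100
eta_orc = (1 - 305.60/392.18) * 0.43875 * 100
eta_orc = 9.6861 %


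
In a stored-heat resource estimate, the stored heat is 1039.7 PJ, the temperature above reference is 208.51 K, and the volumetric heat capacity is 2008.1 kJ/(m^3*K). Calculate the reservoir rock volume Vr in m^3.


Vr = Q_s * 1e12 / (rhoc * dT)
Vr = 1039.7 * 1e12 / (2008.1 * 208.51)
Vr = 2.4831e+09 m^3


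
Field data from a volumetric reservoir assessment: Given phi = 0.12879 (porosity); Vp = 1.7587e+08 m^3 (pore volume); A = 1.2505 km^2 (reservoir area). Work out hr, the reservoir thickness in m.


hr = Vp / (A * 1e6 * phi)
hr = 1.7587e+08 / (1.2505 * 1e6 * 0.12879)
hr = 1092.0 m


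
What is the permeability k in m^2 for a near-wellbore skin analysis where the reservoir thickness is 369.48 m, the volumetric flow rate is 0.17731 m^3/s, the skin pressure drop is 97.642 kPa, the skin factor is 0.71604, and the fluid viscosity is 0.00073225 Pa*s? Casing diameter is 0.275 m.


k = S*q*mu / (2*pi*dP_s*1000*hr)
k = 0.71604*0.17731*0.00073225 / (2*pi*97.642*1000*369.48)
k = 4.1013e-13 m^2


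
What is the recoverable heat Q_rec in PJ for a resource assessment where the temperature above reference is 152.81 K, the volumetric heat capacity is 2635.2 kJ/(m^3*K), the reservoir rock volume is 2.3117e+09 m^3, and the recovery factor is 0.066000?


Step 1: Q_s = Vr*rhoc*dT/1e12 = 2.3117e+09*2635.2*152.81/1e12 = 930.8867 PJ
Step 2: Q_rec = Q_s * RF = 930.8867 * 0.066 = 61.439 PJ
Q_rec = 61.439 PJ


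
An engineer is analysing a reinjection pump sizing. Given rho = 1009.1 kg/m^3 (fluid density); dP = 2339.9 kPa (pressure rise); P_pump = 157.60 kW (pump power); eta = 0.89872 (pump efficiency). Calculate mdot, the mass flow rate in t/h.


mdot = P_pump * rho * eta / dP
mdot = 157.60 * 1009.1 * 0.89872 / 2339.9
mdot = 61.08260 kg/s
Convert: 61.08260 kg/s * 3.6 = 219.90 t/h
mdot = 219.90 t/h


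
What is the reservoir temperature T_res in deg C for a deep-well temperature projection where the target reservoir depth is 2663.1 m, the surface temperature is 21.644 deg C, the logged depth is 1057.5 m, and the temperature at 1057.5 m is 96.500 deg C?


Step 1: grad = (T_d1 - T_surf)/d1 * 1000 = (96.5 - 21.644)/1057.5 * 1000 = 70.78582 deg C/km
Step 2: T_res = T_surf + grad*d2/1000 = 21.644 + 70.78582*2663.1/1000 = 210.15 deg C
T_res = 210.15 deg C


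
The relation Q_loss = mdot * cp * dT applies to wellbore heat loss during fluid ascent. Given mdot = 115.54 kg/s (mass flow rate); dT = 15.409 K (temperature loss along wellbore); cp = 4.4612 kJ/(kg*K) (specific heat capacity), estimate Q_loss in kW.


Q_loss = mdot * cp * dT
Q_loss = 115.54 * 4.4612 * 15.409
Q_loss = 7942.5 kW


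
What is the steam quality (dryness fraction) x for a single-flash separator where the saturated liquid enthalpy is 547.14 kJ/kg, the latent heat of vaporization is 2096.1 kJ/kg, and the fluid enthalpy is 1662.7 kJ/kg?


x = (h - hf) / hfg
x = (1662.7 - 547.14) / 2096.1
x = 0.53221


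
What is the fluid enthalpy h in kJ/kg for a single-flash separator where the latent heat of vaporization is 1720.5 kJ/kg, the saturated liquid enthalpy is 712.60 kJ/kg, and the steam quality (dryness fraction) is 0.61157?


h = hf + x * hfg
h = 712.60 + 0.61157 * 1720.5
h = 1764.8 kJ/kg


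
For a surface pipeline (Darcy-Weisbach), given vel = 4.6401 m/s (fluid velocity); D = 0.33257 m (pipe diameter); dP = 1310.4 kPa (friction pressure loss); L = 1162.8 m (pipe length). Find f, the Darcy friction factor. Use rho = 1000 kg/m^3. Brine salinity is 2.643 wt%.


f = dP*1000 / ((L/D)*(rho*vel^2/2))
f = 1310.4*1000 / ((1162.8/0.33257)*(1000*4.6401^2/2))
f = 0.034814


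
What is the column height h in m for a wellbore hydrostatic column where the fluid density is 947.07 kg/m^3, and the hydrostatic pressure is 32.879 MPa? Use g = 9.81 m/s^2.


h = P * 1e6 / (g * rho)
h = 32.879 * 1e6 / (9.81 * 947.07)
h = 3538.9 m


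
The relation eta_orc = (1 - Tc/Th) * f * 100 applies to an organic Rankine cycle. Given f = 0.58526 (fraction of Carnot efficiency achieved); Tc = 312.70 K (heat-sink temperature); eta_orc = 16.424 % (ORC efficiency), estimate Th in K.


Th = Tc / (1 - (eta_orc/100)/f)
Th = 312.70 / (1 - (16.424/100)/0.58526)
Th = 434.68 K


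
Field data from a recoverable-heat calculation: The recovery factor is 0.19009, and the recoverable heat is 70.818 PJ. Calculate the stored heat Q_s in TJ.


Q_s = Q_rec / RF
Q_s = 70.818 / 0.19009
Q_s = 372.5498 PJ
Convert: 372.5498 PJ * 1000.0 = 3.7255e+05 TJ
Q_s = 3.7255e+05 TJ


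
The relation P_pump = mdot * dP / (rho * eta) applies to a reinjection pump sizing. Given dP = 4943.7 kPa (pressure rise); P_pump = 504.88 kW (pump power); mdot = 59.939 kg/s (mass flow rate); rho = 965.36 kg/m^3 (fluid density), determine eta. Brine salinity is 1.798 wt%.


eta = mdot * dP / (rho * P_pump)
eta = 59.939 * 4943.7 / (965.36 * 504.88)
eta = 0.60797


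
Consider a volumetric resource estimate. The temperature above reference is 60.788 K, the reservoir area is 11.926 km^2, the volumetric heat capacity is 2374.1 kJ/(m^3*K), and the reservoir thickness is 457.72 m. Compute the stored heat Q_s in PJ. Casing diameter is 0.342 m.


Step 1: Vr = A*1e6*hr = 11.926*1e6*457.72 = 5.458769e+09 m^3
Step 2: Q_s = Vr*rhoc*dT/1e12 = 5.458769e+09*2374.1*60.788/1e12 = 787.79 PJ
Q_s = 787.79 PJ


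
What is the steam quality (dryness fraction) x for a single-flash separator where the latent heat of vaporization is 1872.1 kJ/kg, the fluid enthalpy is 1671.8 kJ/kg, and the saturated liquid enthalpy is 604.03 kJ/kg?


x = (h - hf) / hfg
x = (1671.8 - 604.03) / 1872.1
x = 0.57036


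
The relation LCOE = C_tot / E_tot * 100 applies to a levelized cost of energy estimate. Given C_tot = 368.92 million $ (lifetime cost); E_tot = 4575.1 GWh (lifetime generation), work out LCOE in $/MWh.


LCOE = C_tot / E_tot * 100
LCOE = 368.92 / 4575.1 * 100
LCOE = 8.063649 cents/kWh
Convert: 8.063649 cents/kWh * 10.0 = 80.636 $/MWh
LCOE = 80.636 $/MWh


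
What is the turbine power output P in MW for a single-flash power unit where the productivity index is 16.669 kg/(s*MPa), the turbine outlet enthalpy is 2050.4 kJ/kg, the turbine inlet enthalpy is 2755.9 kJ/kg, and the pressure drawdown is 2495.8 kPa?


Step 1: mdot = PI * dP / 1000 = 16.669 * 2495.8 / 1000 = 41.60249 kg/s
Step 2: P = mdot*(h_in - h_out)/1000 = 41.60249*(2755.9 - 2050.4)/1000 = 29.351 MW
P = 29.351 MW


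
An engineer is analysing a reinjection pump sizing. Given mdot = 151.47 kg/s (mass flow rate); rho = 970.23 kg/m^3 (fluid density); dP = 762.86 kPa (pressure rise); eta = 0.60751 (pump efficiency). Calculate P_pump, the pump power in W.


P_pump = mdot * dP / (rho * eta)
P_pump = 151.47 * 762.86 / (970.23 * 0.60751)
P_pump = 196.0394 kW
Convert: 196.0394 kW * 1000.0 = 1.9604e+05 W
P_pump = 1.9604e+05 W


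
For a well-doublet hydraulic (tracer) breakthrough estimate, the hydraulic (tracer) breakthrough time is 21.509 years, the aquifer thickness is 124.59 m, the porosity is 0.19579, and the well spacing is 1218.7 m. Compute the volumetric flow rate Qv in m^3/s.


Qv = pi*hr*phi*L^2 / (3*t_bt*365.25*86400)
Qv = pi*124.59*0.19579*1218.7^2 / (3*21.509*365.25*86400)
Qv = 0.055895 m^3/s


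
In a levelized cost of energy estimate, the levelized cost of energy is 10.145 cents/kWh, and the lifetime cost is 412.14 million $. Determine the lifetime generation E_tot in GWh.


E_tot = C_tot / LCOE * 100
E_tot = 412.14 / 10.145 * 100
E_tot = 4062.5 GWh


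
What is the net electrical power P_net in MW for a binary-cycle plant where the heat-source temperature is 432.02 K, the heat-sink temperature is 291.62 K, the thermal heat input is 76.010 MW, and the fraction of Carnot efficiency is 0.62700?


Step 1: eta = (1 - Tc/Th)*f = (1 - 291.62/432.02)*0.627 = 0.2037656
Step 2: P_net = eta * Q_in = 0.2037656 * 76.01 = 15.488 MW
P_net = 15.488 MW


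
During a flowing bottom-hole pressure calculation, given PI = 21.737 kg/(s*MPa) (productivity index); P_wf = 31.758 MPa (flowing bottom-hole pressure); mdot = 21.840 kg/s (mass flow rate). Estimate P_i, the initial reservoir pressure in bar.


P_i = P_wf + mdot / PI
P_i = 31.758 + 21.840 / 21.737
P_i = 32.76274 MPa
Convert: 32.76274 MPa * 10.0 = 327.63 bar
P_i = 327.63 bar


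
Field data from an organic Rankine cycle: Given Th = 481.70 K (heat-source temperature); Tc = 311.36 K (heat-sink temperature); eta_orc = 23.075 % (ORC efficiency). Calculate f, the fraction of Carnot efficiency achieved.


f = (eta_orc/100) / (1 - Tc/Th)
f = (23.075/100) / (1 - 311.36/481.70)
f = 0.65253


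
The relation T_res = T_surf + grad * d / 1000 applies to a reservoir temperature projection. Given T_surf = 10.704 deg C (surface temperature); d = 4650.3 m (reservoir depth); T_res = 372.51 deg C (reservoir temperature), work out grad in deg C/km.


grad = (T_res - T_surf) / d * 1000
grad = (372.51 - 10.704) / 4650.3 * 1000
grad = 77.803 deg C/km


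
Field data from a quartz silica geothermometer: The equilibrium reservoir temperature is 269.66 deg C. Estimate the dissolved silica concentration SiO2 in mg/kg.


SiO2 = 10^(5.19 - 1309/(T_eq + 273.15))
SiO2 = 10^(5.19 - 1309/(269.66 + 273.15))
SiO2 = 600.45 mg/kg


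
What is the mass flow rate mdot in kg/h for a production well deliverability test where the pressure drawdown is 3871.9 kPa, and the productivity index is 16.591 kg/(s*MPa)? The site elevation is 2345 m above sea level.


mdot = PI * dP / 1000
mdot = 16.591 * 3871.9 / 1000
mdot = 64.23869 kg/s
Convert: 64.23869 kg/s * 3600.0 = 2.3126e+05 kg/h
mdot = 2.3126e+05 kg/h


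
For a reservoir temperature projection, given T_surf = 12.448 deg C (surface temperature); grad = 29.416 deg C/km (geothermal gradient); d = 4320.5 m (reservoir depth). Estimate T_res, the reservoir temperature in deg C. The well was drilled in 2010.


T_res = T_surf + grad * d / 1000
T_res = 12.448 + 29.416 * 4320.5 / 1000
T_res = 139.54 deg C


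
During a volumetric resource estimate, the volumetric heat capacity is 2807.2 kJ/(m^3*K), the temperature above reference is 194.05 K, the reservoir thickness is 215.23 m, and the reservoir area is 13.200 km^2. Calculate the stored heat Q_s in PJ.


Step 1: Vr = A*1e6*hr = 13.2*1e6*215.23 = 2.841036e+09 m^3
Step 2: Q_s = Vr*rhoc*dT/1e12 = 2.841036e+09*2807.2*194.05/1e12 = 1547.6 PJ
Q_s = 1547.6 PJ


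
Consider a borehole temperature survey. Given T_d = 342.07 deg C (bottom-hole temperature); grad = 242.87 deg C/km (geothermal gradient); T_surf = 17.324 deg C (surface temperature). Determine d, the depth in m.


d = (T_d - T_surf) / grad * 1000
d = (342.07 - 17.324) / 242.87 * 1000
d = 1337.1 m


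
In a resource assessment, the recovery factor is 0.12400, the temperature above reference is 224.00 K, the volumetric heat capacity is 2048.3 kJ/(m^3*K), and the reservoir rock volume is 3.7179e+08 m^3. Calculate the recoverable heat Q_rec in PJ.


Step 1: Q_s = Vr*rhoc*dT/1e12 = 3.7179e+08*2048.3*224.0/1e12 = 170.5844 PJ
Step 2: Q_rec = Q_s * RF = 170.5844 * 0.124 = 21.152 PJ
Q_rec = 21.152 PJ


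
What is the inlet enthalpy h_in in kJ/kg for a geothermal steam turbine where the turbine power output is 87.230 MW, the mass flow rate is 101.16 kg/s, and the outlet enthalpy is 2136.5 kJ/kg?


h_in = h_out + P * 1000 / mdot
h_in = 2136.5 + 87.230 * 1000 / 101.16
h_in = 2998.8 kJ/kg


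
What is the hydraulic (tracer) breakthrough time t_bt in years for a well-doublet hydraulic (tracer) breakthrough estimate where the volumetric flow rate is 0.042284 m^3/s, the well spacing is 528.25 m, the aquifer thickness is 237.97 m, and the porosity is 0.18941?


t_bt = pi * hr * phi * L^2 / (3 * Qv) / (365.25*86400)
t_bt = pi * 237.97 * 0.18941 * 528.25^2 / (3 * 0.042284) / (365.25*86400)
t_bt = 9.8708 years


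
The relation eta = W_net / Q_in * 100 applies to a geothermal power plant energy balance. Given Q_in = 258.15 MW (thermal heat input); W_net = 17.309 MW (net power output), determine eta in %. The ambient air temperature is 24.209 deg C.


eta = W_net / Q_in * 100
eta = 17.309 / 258.15 * 100
eta = 6.7050 %


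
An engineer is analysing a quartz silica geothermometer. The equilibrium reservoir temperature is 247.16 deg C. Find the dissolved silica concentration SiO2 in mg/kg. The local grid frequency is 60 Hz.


SiO2 = 10^(5.19 - 1309/(T_eq + 273.15))
SiO2 = 10^(5.19 - 1309/(247.16 + 273.15))
SiO2 = 472.27 mg/kg


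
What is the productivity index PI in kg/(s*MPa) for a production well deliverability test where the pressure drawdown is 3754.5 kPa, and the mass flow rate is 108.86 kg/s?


PI = mdot * 1000 / dP
PI = 108.86 * 1000 / 3754.5
PI = 28.995 kg/(s*MPa)


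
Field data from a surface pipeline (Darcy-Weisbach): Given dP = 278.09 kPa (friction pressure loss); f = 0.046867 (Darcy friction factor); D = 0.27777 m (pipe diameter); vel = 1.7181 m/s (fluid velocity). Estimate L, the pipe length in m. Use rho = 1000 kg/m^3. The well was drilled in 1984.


L = dP*1000*D / (f*rho*vel^2/2)
L = 278.09*1000*0.27777 / (0.046867*1000*1.7181^2/2)
L = 1116.7 m


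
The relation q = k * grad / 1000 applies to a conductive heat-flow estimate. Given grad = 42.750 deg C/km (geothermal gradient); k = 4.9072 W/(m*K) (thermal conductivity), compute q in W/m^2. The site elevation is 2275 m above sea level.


q = k * grad / 1000
q = 4.9072 * 42.750 / 1000
q = 0.20978 W/m^2


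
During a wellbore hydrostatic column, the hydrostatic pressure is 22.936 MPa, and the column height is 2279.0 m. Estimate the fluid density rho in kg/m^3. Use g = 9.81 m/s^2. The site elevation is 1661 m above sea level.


rho = P * 1e6 / (g * h)
rho = 22.936 * 1e6 / (9.81 * 2279.0)
rho = 1025.9 kg/m^3


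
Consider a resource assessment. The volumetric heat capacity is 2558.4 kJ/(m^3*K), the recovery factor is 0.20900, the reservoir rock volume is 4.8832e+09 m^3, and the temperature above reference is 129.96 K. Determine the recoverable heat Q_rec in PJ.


Step 1: Q_s = Vr*rhoc*dT/1e12 = 4.8832e+09*2558.4*129.96/1e12 = 1623.614 PJ
Step 2: Q_rec = Q_s * RF = 1623.614 * 0.209 = 339.34 PJ
Q_rec = 339.34 PJ


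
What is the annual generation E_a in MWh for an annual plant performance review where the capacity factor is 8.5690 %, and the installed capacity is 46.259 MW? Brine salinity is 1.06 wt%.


E_a = CF / 100 * cap * 8760
E_a = 8.5690 / 100 * 46.259 * 8760
E_a = 34724 MWh


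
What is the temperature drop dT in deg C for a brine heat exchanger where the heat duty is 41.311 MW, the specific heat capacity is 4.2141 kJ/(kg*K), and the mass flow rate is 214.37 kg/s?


dT = Q * 1000 / (mdot * cp)
dT = 41.311 * 1000 / (214.37 * 4.2141)
dT = 45.72954 K
Convert (temperature difference, 1 K = 1 deg C): 45.72954 K = 45.72954 deg C
dT = 45.730 deg C


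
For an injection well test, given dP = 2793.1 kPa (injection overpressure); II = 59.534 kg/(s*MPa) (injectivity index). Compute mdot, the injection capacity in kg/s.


mdot = II * dP / 1000
mdot = 59.534 * 2793.1 / 1000
mdot = 166.28 kg/s


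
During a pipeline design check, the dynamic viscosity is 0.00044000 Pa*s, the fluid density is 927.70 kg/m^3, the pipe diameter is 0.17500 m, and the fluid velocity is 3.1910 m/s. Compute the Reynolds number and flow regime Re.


Step 1: Re = rho*vel*D/mu = 927.7*3.191*0.175/0.00044 = 1.1774e+06
Step 2: Re = 1.1774e+06 > 4000, so flow is turbulent.
Re = 1.1774e+06 (turbulent)


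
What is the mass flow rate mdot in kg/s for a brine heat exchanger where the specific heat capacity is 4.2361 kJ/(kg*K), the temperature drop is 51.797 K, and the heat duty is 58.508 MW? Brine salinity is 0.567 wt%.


mdot = Q * 1000 / (cp * dT)
mdot = 58.508 * 1000 / (4.2361 * 51.797)
mdot = 266.65 kg/s


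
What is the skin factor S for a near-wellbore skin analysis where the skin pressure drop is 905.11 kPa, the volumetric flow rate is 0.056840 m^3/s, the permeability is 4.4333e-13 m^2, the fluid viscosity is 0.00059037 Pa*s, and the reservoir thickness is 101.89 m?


S = dP_s * 1000 * 2*pi*k*hr / (q*mu)
S = 905.11 * 1000 * 2*pi*4.4333e-13*101.89 / (0.056840*0.00059037)
S = 7.6553


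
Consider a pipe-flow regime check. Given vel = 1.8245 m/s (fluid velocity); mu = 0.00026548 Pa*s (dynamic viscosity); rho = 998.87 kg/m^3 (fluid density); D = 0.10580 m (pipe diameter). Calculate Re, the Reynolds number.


Re = rho * vel * D / mu
Re = 998.87 * 1.8245 * 0.10580 / 0.00026548
Re = 7.2628e+05


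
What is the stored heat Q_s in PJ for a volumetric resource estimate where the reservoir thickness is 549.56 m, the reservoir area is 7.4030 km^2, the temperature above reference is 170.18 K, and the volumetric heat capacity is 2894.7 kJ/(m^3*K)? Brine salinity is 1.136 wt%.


Step 1: Vr = A*1e6*hr = 7.403*1e6*549.56 = 4.068393e+09 m^3
Step 2: Q_s = Vr*rhoc*dT/1e12 = 4.068393e+09*2894.7*170.18/1e12 = 2004.2 PJ
Q_s = 2004.2 PJ


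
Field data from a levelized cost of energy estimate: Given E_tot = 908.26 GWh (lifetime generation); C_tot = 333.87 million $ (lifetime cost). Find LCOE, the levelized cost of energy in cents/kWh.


LCOE = C_tot / E_tot * 100
LCOE = 333.87 / 908.26 * 100
LCOE = 36.759 cents/kWh


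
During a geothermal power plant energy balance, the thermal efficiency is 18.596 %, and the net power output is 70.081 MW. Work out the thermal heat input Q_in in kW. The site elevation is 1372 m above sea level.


Q_in = W_net / (eta / 100)
Q_in = 70.081 / (18.596 / 100)
Q_in = 376.8606 MW
Convert: 376.8606 MW * 1000.0 = 3.7686e+05 kW
Q_in = 3.7686e+05 kW


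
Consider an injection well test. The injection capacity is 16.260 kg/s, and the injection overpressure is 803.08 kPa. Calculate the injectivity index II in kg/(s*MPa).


II = mdot * 1000 / dP
II = 16.260 * 1000 / 803.08
II = 20.247 kg/(s*MPa)


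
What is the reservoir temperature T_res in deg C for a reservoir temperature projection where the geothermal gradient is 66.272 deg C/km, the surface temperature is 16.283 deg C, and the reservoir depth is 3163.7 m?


T_res = T_surf + grad * d / 1000
T_res = 16.283 + 66.272 * 3163.7 / 1000
T_res = 225.95 deg C


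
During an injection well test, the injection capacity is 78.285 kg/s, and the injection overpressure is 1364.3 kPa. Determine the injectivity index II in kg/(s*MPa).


II = mdot * 1000 / dP
II = 78.285 * 1000 / 1364.3
II = 57.381 kg/(s*MPa)


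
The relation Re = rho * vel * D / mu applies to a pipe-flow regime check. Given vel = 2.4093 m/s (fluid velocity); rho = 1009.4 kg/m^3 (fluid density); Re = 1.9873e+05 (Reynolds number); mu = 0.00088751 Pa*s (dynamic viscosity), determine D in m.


D = Re * mu / (rho * vel)
D = 1.9873e+05 * 0.00088751 / (1009.4 * 2.4093)
D = 0.072524 m


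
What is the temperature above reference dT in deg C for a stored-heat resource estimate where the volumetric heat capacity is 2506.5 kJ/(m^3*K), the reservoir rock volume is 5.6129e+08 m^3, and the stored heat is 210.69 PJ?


dT = Q_s * 1e12 / (Vr * rhoc)
dT = 210.69 * 1e12 / (5.6129e+08 * 2506.5)
dT = 149.7576 K
Convert (temperature difference, 1 K = 1 deg C): 149.7576 K = 149.7576 deg C
dT = 149.76 deg C


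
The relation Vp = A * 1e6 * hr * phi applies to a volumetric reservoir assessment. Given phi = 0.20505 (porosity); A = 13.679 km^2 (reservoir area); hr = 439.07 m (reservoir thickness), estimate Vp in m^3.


Vp = A * 1e6 * hr * phi
Vp = 13.679 * 1e6 * 439.07 * 0.20505
Vp = 1.2315e+09 m^3


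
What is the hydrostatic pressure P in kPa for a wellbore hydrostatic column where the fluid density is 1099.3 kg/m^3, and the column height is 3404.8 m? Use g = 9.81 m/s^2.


P = rho * g * h / 1e6
P = 1099.3 * 9.81 * 3404.8 / 1e6
P = 36.71782 MPa
Convert: 36.71782 MPa * 1000.0 = 36718 kPa
P = 36718 kPa


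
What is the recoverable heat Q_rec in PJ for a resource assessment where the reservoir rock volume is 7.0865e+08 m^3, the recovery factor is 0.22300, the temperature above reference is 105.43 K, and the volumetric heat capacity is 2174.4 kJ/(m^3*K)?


Step 1: Q_s = Vr*rhoc*dT/1e12 = 7.0865e+08*2174.4*105.43/1e12 = 162.4559 PJ
Step 2: Q_rec = Q_s * RF = 162.4559 * 0.223 = 36.228 PJ
Q_rec = 36.228 PJ


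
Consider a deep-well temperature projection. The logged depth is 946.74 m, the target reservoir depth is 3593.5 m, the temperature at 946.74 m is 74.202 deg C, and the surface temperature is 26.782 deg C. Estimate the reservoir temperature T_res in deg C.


Step 1: grad = (T_d1 - T_surf)/d1 * 1000 = (74.202 - 26.782)/946.74 * 1000 = 50.08767 deg C/km
Step 2: T_res = T_surf + grad*d2/1000 = 26.782 + 50.08767*3593.5/1000 = 206.77 deg C
T_res = 206.77 deg C


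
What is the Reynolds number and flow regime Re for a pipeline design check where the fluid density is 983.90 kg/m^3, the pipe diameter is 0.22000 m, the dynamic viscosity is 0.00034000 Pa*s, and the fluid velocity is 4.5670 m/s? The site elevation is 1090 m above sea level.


Step 1: Re = rho*vel*D/mu = 983.9*4.567*0.22/0.00034 = 2.9075e+06
Step 2: Re = 2.9075e+06 > 4000, so flow is turbulent.
Re = 2.9075e+06 (turbulent)


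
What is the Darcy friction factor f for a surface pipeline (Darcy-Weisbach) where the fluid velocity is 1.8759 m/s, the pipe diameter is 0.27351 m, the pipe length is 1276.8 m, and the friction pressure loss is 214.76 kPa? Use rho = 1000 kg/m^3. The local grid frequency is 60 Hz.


f = dP*1000 / ((L/D)*(rho*vel^2/2))
f = 214.76*1000 / ((1276.8/0.27351)*(1000*1.8759^2/2))
f = 0.026147


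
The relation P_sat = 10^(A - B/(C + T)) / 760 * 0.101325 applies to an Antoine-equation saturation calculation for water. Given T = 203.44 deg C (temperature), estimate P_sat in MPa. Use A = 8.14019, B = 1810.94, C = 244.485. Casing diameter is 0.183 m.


P_sat = 10^(A - B/(C + T)) / 760 * 0.101325
P_sat = 10^(8.14019 - 1810.94/(244.485 + 203.44)) / 760 * 0.101325
P_sat = 1.6678 MPa


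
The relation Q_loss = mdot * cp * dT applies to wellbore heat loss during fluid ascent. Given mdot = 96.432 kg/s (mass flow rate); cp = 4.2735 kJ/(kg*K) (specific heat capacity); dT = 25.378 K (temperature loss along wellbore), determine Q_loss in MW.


Q_loss = mdot * cp * dT
Q_loss = 96.432 * 4.2735 * 25.378
Q_loss = 10458.33 kW
Convert: 10458.33 kW * 0.001 = 10.458 MW
Q_loss = 10.458 MW


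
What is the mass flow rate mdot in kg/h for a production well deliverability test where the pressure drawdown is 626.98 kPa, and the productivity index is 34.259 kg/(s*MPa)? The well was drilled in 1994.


mdot = PI * dP / 1000
mdot = 34.259 * 626.98 / 1000
mdot = 21.47971 kg/s
Convert: 21.47971 kg/s * 3600.0 = 77327 kg/h
mdot = 77327 kg/h


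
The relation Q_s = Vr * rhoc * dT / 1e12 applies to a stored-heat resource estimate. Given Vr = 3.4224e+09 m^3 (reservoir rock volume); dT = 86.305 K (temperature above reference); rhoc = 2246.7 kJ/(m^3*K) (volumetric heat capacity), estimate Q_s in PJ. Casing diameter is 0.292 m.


Q_s = Vr * rhoc * dT / 1e12
Q_s = 3.4224e+09 * 2246.7 * 86.305 / 1e12
Q_s = 663.61 PJ


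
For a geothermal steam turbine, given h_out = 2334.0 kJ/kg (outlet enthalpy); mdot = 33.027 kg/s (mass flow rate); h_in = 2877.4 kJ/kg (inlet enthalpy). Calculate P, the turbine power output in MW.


P = mdot * (h_in - h_out) / 1000
P = 33.027 * (2877.4 - 2334.0) / 1000
P = 17.947 MW


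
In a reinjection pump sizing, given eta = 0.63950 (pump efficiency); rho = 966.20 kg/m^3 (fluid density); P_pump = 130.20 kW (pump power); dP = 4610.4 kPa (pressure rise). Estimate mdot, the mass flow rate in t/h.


mdot = P_pump * rho * eta / dP
mdot = 130.20 * 966.20 * 0.63950 / 4610.4
mdot = 17.44938 kg/s
Convert: 17.44938 kg/s * 3.6 = 62.818 t/h
mdot = 62.818 t/h


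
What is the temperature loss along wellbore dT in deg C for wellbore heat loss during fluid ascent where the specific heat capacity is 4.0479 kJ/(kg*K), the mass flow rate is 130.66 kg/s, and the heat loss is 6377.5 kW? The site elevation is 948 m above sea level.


dT = Q_loss / (mdot * cp)
dT = 6377.5 / (130.66 * 4.0479)
dT = 12.05808 K
Convert (temperature difference, 1 K = 1 deg C): 12.05808 K = 12.05808 deg C
dT = 12.058 deg C


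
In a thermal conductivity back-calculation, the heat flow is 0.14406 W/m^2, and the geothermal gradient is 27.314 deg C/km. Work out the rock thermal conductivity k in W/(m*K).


k = q / (grad / 1000)
k = 0.14406 / (27.314 / 1000)
k = 5.2742 W/(m*K)


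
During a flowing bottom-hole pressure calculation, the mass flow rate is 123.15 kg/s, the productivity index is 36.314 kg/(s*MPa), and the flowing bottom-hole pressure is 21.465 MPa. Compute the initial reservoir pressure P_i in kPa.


P_i = P_wf + mdot / PI
P_i = 21.465 + 123.15 / 36.314
P_i = 24.85625 MPa
Convert: 24.85625 MPa * 1000.0 = 24856 kPa
P_i = 24856 kPa


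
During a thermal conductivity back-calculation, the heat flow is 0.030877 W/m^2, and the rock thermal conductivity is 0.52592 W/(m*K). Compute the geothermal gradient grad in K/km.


grad = q / k * 1000
grad = 0.030877 / 0.52592 * 1000
grad = 58.71045 deg C/km
Convert: 58.71045 deg C/km * 1.0 = 58.710 K/km
grad = 58.710 K/km


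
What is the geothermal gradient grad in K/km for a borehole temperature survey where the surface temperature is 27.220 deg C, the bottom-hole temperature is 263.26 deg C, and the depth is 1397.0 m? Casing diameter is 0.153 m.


grad = (T_d - T_surf) / d * 1000
grad = (263.26 - 27.220) / 1397.0 * 1000
grad = 168.9621 deg C/km
Convert: 168.9621 deg C/km * 1.0 = 168.96 K/km
grad = 168.96 K/km


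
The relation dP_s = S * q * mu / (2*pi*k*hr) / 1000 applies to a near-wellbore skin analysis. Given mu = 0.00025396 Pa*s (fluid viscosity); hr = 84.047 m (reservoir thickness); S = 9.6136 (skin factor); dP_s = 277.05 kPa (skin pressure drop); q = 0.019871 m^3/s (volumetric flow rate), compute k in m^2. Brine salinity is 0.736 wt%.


k = S*q*mu / (2*pi*dP_s*1000*hr)
k = 9.6136*0.019871*0.00025396 / (2*pi*277.05*1000*84.047)
k = 3.3160e-13 m^2


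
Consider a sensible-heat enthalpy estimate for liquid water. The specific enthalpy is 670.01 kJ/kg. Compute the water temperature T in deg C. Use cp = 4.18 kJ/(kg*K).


T = h / cp
T = 670.01 / 4.18
T = 160.29 deg C


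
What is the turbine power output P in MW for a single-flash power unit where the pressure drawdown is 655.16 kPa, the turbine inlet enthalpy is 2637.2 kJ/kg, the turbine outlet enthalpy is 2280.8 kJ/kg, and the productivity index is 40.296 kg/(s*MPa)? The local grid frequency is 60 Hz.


Step 1: mdot = PI * dP / 1000 = 40.296 * 655.16 / 1000 = 26.40033 kg/s
Step 2: P = mdot*(h_in - h_out)/1000 = 26.40033*(2637.2 - 2280.8)/1000 = 9.4091 MW
P = 9.4091 MW


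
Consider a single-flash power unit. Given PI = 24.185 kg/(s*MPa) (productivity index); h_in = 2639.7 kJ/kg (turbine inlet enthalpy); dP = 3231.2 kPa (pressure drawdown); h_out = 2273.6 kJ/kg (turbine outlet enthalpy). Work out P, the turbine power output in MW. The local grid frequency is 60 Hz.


Step 1: mdot = PI * dP / 1000 = 24.185 * 3231.2 / 1000 = 78.14657 kg/s
Step 2: P = mdot*(h_in - h_out)/1000 = 78.14657*(2639.7 - 2273.6)/1000 = 28.609 MW
P = 28.609 MW


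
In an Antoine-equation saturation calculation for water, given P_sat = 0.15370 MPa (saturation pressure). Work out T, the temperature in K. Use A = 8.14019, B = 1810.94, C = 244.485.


T = B / (A - log10(P_sat * 760 / 0.101325)) - C
T = 1810.94 / (8.14019 - log10(0.15370 * 760 / 0.101325)) - 244.485
T = 112.1102 deg C
Convert to K: 112.1102 + 273.15 = 385.26 K
T = 385.26 K


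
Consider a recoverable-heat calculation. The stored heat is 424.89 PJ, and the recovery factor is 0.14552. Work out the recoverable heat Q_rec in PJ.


Q_rec = Q_s * RF
Q_rec = 424.89 * 0.14552
Q_rec = 61.830 PJ


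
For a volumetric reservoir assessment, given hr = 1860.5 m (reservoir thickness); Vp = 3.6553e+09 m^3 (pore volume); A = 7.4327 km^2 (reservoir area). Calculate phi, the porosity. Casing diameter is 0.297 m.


phi = Vp / (A * 1e6 * hr)
phi = 3.6553e+09 / (7.4327 * 1e6 * 1860.5)
phi = 0.26433


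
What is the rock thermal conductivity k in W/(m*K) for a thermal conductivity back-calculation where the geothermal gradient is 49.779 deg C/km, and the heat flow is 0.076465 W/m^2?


k = q / (grad / 1000)
k = 0.076465 / (49.779 / 1000)
k = 1.5361 W/(m*K)


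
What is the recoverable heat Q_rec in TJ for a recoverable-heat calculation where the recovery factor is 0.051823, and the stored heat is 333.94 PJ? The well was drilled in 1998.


Q_rec = Q_s * RF
Q_rec = 333.94 * 0.051823
Q_rec = 17.30577 PJ
Convert: 17.30577 PJ * 1000.0 = 17306 TJ
Q_rec = 17306 TJ


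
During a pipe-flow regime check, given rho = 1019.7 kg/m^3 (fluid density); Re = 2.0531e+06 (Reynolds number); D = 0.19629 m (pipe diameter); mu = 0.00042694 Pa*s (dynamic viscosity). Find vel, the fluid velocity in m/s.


vel = Re * mu / (rho * D)
vel = 2.0531e+06 * 0.00042694 / (1019.7 * 0.19629)
vel = 4.3793 m/s


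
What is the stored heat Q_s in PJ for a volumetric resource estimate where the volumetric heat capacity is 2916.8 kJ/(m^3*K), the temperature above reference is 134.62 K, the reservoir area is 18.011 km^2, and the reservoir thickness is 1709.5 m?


Step 1: Vr = A*1e6*hr = 18.011*1e6*1709.5 = 3.078980e+10 m^3
Step 2: Q_s = Vr*rhoc*dT/1e12 = 3.078980e+10*2916.8*134.62/1e12 = 12090 PJ
Q_s = 12090 PJ


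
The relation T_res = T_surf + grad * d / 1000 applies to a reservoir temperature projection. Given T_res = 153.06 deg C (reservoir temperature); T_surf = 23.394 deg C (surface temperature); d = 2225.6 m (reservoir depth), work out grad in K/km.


grad = (T_res - T_surf) / d * 1000
grad = (153.06 - 23.394) / 2225.6 * 1000
grad = 58.26114 deg C/km
Convert: 58.26114 deg C/km * 1.0 = 58.261 K/km
grad = 58.261 K/km


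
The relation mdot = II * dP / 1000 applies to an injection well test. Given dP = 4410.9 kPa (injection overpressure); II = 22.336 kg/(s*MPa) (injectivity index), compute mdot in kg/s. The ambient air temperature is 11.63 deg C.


mdot = II * dP / 1000
mdot = 22.336 * 4410.9 / 1000
mdot = 98.522 kg/s


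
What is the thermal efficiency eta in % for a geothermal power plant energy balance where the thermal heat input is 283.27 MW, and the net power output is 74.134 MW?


eta = W_net / Q_in * 100
eta = 74.134 / 283.27 * 100
eta = 26.171 %


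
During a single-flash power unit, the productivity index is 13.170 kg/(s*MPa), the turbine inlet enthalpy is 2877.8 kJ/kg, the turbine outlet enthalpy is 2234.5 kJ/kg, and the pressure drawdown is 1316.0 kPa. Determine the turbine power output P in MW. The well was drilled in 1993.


Step 1: mdot = PI * dP / 1000 = 13.17 * 1316.0 / 1000 = 17.33172 kg/s
Step 2: P = mdot*(h_in - h_out)/1000 = 17.33172*(2877.8 - 2234.5)/1000 = 11.149 MW
P = 11.149 MW


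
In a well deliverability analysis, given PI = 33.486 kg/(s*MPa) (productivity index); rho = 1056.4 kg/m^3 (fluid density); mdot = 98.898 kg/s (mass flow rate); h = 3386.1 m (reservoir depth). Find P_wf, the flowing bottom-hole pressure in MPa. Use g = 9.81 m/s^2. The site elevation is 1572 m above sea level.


Step 1: P_i = rho*g*h/1e6 = 1056.4*9.81*3386.1/1e6 = 35.09112 MPa
Step 2: P_wf = P_i - mdot/PI = 35.09112 - 98.898/33.486 = 32.138 MPa
P_wf = 32.138 MPa


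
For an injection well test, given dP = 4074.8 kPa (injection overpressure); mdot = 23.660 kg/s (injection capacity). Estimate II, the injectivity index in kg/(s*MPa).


II = mdot * 1000 / dP
II = 23.660 * 1000 / 4074.8
II = 5.8064 kg/(s*MPa)


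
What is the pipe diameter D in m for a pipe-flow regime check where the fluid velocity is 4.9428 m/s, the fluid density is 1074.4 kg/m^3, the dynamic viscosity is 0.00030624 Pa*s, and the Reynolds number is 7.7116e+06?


D = Re * mu / (rho * vel)
D = 7.7116e+06 * 0.00030624 / (1074.4 * 4.9428)
D = 0.44470 m


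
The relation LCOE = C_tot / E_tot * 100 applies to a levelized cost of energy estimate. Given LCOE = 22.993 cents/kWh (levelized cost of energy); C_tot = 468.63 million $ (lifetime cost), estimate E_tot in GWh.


E_tot = C_tot / LCOE * 100
E_tot = 468.63 / 22.993 * 100
E_tot = 2038.1 GWh


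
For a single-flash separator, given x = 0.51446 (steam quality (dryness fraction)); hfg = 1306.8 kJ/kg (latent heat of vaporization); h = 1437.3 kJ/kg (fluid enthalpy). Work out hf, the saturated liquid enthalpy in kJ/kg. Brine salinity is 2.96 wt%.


hf = h - x * hfg
hf = 1437.3 - 0.51446 * 1306.8
hf = 765.00 kJ/kg


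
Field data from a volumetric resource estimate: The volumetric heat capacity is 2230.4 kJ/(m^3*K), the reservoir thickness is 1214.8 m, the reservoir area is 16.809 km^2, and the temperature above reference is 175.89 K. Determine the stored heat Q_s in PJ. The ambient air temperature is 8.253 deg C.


Step 1: Vr = A*1e6*hr = 16.809*1e6*1214.8 = 2.041957e+10 m^3
Step 2: Q_s = Vr*rhoc*dT/1e12 = 2.041957e+10*2230.4*175.89/1e12 = 8010.7 PJ
Q_s = 8010.7 PJ


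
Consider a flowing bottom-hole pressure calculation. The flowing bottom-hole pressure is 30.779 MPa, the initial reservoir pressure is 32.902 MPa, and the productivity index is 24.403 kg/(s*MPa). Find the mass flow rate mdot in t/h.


mdot = (P_i - P_wf) * PI
mdot = (32.902 - 30.779) * 24.403
mdot = 51.80757 kg/s
Convert: 51.80757 kg/s * 3.6 = 186.51 t/h
mdot = 186.51 t/h


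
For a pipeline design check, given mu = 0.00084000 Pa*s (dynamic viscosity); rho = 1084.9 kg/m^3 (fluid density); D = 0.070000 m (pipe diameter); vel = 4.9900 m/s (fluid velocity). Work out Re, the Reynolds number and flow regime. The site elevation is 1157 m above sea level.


Step 1: Re = rho*vel*D/mu = 1084.9*4.99*0.07/0.00084 = 4.5114e+05
Step 2: Re = 4.5114e+05 > 4000, so flow is turbulent.
Re = 4.5114e+05 (turbulent)


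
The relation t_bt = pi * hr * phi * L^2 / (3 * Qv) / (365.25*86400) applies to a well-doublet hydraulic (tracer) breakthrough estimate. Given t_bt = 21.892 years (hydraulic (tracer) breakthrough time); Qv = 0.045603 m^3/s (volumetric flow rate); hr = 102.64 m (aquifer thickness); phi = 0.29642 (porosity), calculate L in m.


L = sqrt(t_bt*365.25*86400*3*Qv / (pi*hr*phi))
L = sqrt(21.892*365.25*86400*3*0.045603 / (pi*102.64*0.29642))
L = 994.41 m
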